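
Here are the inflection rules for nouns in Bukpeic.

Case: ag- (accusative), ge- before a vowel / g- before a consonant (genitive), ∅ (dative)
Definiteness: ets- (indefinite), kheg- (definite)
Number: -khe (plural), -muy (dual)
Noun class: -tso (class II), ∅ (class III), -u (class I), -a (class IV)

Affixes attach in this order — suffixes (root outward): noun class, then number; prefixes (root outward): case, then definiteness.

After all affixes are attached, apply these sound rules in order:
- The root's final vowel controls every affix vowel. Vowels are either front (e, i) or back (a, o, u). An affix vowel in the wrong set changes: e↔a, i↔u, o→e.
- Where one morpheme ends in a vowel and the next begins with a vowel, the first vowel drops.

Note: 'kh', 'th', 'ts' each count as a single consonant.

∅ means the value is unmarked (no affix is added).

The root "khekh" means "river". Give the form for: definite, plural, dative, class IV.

khegkhekhekhe

case = dative: zero marking, form stays khekh.
Attach noun class class IV -a → khekha.
Attach definiteness definite kheg- → khegkhekha.
Attach number plural -khe → khegkhekhakhe.
Apply vowel harmony: khegkhekhakhe → khegkhekhekhe.
Vowel deletion: no change.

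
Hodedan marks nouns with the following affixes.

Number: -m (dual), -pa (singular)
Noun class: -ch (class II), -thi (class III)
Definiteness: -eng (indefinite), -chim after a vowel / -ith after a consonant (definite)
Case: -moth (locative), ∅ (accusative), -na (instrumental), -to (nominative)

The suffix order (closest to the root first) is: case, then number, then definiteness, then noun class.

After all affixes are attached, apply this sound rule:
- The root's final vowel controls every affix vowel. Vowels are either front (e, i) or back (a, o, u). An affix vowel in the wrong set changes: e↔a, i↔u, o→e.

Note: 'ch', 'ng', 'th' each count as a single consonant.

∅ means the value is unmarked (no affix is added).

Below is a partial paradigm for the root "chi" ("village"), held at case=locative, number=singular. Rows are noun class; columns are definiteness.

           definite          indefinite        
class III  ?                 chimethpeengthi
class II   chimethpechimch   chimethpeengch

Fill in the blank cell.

chimethpechimthi

Attach case locative -moth → chimoth.
Attach number singular -pa → chimothpa.
Attach definiteness definite -chim (after vowel 'a') → chimothpachim.
Attach noun class class III -thi → chimothpachimthi.
Apply vowel harmony: chimothpachimthi → chimethpechimthi.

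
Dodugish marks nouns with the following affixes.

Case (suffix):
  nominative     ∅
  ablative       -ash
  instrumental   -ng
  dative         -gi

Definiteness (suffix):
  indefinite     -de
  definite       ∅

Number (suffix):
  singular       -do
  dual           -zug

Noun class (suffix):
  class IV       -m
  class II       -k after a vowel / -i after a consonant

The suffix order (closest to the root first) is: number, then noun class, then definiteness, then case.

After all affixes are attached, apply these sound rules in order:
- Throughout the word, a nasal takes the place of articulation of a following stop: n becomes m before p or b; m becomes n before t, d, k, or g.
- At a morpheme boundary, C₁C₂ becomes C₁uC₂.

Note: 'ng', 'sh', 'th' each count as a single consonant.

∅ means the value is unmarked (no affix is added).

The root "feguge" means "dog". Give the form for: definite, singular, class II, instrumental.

fegugedokung

Attach number singular -do → fegugedo.
Attach noun class class II -k (after vowel 'o') → fegugedok.
definiteness = definite: zero marking, form stays fegugedok.
Attach case instrumental -ng → fegugedokng.
Nasal assimilation: no change.
Apply epenthesis: fegugedokng → fegugedokung.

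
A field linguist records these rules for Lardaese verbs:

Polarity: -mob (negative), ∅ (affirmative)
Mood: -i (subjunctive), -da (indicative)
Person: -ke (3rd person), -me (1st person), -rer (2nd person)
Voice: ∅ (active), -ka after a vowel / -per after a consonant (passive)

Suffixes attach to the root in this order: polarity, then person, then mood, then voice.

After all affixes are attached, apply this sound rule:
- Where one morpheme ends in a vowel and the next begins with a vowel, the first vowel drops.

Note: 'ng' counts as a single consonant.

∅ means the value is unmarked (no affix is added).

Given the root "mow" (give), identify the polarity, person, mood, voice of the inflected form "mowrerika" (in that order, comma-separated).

affirmative, 2nd person, subjunctive, passive

Segment: mow-rer-i-ka.
polarity: ∅ → affirmative.
person: -rer → 2nd person.
mood: -i → subjunctive.
voice: -ka/per → passive.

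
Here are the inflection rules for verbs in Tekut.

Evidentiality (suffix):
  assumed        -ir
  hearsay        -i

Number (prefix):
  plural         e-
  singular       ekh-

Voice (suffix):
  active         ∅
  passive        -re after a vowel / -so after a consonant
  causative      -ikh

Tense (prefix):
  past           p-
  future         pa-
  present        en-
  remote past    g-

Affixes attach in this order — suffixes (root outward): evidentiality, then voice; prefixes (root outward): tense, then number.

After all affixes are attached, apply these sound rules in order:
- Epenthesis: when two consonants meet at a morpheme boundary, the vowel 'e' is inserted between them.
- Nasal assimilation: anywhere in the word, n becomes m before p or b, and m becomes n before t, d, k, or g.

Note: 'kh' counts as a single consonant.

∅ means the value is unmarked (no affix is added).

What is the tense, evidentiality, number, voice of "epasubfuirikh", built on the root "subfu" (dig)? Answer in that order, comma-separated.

Segment: e-pa-subfu-ir-ikh.
tense: pa- → future.
evidentiality: -ir → assumed.
number: e- → plural.
voice: -ikh → causative.

future, assumed, plural, causative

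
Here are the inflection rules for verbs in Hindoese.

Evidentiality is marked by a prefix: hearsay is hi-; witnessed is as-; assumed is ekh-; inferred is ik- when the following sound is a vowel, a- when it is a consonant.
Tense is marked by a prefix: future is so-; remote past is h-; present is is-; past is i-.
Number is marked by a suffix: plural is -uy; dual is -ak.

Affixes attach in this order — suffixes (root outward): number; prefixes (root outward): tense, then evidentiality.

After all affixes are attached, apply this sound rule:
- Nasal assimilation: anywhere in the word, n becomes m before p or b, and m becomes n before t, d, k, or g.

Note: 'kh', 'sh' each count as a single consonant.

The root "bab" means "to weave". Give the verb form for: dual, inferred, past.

Attach tense past i- → ibab.
Attach number dual -ak → ibabak.
Attach evidentiality inferred ik- (before vowel 'i') → ikibabak.
Nasal assimilation: no change.

ikibabak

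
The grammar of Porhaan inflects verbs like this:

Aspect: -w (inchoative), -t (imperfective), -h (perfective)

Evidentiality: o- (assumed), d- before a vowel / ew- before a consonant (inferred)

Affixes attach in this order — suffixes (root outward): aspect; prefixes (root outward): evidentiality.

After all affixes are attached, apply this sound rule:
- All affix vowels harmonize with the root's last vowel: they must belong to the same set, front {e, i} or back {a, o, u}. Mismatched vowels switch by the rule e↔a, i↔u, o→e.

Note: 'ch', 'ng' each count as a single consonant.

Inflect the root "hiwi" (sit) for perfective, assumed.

ehiwih

Attach aspect perfective -h → hiwih.
Attach evidentiality assumed o- → ohiwih.
Apply vowel harmony: ohiwih → ehiwih.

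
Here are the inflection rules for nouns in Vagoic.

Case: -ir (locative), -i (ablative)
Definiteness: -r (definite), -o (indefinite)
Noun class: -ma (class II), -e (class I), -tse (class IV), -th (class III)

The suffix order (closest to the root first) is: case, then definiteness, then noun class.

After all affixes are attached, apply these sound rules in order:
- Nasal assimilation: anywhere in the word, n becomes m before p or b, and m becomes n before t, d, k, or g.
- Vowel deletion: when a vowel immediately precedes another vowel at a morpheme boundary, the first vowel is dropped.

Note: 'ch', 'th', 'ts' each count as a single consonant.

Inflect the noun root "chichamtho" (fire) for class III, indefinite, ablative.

Attach case ablative -i → chichamthoi.
Attach definiteness indefinite -o → chichamthoio.
Attach noun class class III -th → chichamthoioth.
Nasal assimilation: no change.
Apply vowel deletion: chichamthoioth → chichamthoth.

chichamthoth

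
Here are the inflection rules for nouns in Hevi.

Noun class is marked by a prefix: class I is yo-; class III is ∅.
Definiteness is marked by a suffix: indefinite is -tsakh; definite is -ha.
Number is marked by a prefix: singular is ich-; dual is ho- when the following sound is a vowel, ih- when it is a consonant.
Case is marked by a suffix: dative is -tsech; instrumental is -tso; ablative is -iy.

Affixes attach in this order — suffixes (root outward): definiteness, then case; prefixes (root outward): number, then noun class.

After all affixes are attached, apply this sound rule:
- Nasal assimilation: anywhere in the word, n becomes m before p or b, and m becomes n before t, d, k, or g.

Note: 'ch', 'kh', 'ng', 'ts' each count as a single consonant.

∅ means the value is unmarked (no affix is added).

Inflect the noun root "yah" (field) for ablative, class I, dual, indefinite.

yoihyahtsakhiy

Attach number dual ih- (before consonant 'y') → ihyah.
Attach definiteness indefinite -tsakh → ihyahtsakh.
Attach case ablative -iy → ihyahtsakhiy.
Attach noun class class I yo- → yoihyahtsakhiy.
Nasal assimilation: no change.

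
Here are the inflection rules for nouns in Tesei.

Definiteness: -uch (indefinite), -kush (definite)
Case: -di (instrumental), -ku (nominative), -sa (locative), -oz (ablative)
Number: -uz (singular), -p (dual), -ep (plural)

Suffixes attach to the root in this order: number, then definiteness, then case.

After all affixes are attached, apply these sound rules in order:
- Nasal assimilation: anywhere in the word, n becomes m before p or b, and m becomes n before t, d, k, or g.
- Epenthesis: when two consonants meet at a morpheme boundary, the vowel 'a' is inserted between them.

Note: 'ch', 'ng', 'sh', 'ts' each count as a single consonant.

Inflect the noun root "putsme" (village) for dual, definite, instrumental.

Attach number dual -p → putsmep.
Attach definiteness definite -kush → putsmepkush.
Attach case instrumental -di → putsmepkushdi.
Nasal assimilation: no change.
Apply epenthesis: putsmepkushdi → putsmepakushadi.

putsmepakushadi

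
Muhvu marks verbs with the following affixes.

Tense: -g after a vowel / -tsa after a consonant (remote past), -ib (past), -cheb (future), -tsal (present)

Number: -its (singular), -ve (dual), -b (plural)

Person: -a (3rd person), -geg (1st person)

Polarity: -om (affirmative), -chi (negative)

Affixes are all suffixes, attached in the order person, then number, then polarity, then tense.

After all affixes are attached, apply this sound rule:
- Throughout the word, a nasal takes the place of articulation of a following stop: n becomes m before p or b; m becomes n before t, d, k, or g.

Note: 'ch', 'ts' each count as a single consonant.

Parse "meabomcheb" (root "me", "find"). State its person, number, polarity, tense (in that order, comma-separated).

3rd person, plural, affirmative, future

Segment: me-a-b-om-cheb.
person: -a → 3rd person.
number: -b → plural.
polarity: -om → affirmative.
tense: -cheb → future.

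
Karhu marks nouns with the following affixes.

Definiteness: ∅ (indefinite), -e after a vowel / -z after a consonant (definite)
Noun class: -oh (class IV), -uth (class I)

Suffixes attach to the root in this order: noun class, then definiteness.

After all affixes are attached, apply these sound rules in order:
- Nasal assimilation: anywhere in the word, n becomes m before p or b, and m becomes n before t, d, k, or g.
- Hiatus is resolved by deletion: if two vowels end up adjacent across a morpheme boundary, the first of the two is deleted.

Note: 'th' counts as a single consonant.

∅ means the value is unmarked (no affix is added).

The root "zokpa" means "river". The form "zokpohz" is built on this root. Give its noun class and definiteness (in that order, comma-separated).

class IV, definite

Segment: zokpa-oh-z.
noun class: -oh → class IV.
definiteness: -e/z → definite.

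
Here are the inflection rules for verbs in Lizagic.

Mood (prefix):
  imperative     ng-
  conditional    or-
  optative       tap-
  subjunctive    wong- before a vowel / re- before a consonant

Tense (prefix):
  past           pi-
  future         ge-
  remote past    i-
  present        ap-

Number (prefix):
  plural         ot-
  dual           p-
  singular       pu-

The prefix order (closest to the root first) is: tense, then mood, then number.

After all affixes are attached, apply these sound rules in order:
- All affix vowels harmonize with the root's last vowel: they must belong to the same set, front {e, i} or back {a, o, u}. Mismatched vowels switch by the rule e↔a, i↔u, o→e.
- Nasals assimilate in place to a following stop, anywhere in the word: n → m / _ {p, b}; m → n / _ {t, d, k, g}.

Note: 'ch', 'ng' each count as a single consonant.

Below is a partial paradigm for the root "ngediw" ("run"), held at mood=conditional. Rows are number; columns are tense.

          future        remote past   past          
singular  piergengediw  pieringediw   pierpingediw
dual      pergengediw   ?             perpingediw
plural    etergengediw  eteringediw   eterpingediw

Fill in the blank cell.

peringediw

Attach tense remote past i- → ingediw.
Attach mood conditional or- → oringediw.
Attach number dual p- → poringediw.
Apply vowel harmony: poringediw → peringediw.
Nasal assimilation: no change.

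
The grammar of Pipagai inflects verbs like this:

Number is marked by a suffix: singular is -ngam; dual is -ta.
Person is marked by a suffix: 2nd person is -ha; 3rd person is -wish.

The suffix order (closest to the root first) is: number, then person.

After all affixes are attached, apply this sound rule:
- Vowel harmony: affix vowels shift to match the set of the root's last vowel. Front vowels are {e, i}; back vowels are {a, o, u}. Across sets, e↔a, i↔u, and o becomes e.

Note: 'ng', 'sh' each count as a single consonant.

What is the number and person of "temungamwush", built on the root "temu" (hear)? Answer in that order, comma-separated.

singular, 3rd person

Segment: temu-ngam-wish.
number: -ngam → singular.
person: -wish → 3rd person.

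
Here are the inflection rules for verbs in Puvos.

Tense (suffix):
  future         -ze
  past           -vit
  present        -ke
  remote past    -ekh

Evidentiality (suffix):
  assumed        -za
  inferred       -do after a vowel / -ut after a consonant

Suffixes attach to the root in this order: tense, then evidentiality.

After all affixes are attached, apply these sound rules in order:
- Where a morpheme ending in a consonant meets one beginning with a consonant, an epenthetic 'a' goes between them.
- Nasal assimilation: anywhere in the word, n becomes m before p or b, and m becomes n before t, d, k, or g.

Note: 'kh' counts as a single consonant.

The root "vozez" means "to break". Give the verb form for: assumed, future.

Attach tense future -ze → vozezze.
Attach evidentiality assumed -za → vozezzeza.
Apply epenthesis: vozezzeza → vozezazeza.
Nasal assimilation: no change.

vozezazeza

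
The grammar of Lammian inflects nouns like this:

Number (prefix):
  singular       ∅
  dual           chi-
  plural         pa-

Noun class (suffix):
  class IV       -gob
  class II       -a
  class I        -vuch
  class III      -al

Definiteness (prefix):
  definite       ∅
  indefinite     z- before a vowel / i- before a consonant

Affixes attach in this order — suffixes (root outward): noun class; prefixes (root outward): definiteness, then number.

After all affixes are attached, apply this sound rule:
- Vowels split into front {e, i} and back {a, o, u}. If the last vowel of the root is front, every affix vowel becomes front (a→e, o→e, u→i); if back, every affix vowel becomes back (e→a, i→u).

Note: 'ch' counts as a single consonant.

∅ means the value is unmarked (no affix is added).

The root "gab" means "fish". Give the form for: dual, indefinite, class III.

Attach definiteness indefinite i- (before consonant 'g') → igab.
Attach number dual chi- → chiigab.
Attach noun class class III -al → chiigabal.
Apply vowel harmony: chiigabal → chuugabal.

chuugabal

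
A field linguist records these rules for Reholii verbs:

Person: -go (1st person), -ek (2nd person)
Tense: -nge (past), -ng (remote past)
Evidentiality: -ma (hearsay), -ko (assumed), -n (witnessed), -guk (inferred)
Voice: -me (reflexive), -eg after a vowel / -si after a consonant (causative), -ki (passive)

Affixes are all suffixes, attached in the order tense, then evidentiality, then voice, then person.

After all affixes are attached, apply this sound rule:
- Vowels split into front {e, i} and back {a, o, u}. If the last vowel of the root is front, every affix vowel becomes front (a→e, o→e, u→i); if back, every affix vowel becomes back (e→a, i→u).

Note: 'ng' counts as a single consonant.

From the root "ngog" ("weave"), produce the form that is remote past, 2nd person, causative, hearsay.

Attach tense remote past -ng → ngogng.
Attach evidentiality hearsay -ma → ngogngma.
Attach voice causative -eg (after vowel 'a') → ngogngmaeg.
Attach person 2nd person -ek → ngogngmaegek.
Apply vowel harmony: ngogngmaegek → ngogngmaagak.

ngogngmaagak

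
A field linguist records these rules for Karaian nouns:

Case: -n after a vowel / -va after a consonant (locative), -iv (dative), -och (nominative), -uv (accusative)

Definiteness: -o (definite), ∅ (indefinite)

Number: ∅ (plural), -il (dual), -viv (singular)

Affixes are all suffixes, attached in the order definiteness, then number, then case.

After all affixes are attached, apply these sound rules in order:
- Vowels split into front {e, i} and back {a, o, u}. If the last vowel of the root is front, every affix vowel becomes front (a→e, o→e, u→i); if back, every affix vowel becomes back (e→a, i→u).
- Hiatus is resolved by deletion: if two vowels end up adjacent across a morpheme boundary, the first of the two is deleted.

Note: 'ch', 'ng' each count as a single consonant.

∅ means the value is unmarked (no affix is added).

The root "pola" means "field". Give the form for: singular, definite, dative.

polovuvuv

Attach definiteness definite -o → polao.
Attach number singular -viv → polaoviv.
Attach case dative -iv → polaoviviv.
Apply vowel harmony: polaoviviv → polaovuvuv.
Apply vowel deletion: polaovuvuv → polovuvuv.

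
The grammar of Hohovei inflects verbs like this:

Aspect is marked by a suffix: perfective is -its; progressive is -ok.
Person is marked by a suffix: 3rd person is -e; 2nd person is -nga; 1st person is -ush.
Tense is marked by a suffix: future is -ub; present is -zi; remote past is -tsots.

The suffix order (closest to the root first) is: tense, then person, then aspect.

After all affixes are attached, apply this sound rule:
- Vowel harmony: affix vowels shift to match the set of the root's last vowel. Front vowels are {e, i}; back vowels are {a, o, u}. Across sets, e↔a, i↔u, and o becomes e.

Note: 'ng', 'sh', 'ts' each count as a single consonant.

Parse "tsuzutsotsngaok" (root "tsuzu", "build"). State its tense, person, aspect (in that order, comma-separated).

Segment: tsuzu-tsots-nga-ok.
tense: -tsots → remote past.
person: -nga → 2nd person.
aspect: -ok → progressive.

remote past, 2nd person, progressive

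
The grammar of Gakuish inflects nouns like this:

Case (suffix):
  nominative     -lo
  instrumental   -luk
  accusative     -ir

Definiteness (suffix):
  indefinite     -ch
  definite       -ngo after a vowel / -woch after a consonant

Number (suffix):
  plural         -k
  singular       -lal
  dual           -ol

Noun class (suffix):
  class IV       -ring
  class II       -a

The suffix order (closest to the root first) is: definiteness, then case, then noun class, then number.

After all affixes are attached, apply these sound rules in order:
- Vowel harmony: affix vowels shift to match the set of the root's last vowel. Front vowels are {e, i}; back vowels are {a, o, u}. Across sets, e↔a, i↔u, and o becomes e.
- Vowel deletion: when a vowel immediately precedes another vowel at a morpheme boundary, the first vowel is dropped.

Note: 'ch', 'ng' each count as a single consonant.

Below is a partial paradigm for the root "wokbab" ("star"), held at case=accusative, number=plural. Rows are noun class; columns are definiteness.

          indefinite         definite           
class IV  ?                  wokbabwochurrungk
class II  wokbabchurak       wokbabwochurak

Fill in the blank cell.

wokbabchurrungk

Attach definiteness indefinite -ch → wokbabch.
Attach case accusative -ir → wokbabchir.
Attach noun class class IV -ring → wokbabchirring.
Attach number plural -k → wokbabchirringk.
Apply vowel harmony: wokbabchirringk → wokbabchurrungk.
Vowel deletion: no change.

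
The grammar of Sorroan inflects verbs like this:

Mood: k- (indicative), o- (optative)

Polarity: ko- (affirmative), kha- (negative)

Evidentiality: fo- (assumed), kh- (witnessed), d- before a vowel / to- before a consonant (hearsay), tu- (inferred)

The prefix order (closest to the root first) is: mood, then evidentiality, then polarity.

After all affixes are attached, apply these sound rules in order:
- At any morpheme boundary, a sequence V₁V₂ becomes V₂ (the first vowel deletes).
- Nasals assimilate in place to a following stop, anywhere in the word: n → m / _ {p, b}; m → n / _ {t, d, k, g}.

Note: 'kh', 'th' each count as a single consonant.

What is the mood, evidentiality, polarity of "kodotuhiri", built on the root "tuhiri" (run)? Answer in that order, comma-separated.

Segment: ko-d-o-tuhiri.
mood: o- → optative.
evidentiality: d/to- → hearsay.
polarity: ko- → affirmative.

optative, hearsay, affirmative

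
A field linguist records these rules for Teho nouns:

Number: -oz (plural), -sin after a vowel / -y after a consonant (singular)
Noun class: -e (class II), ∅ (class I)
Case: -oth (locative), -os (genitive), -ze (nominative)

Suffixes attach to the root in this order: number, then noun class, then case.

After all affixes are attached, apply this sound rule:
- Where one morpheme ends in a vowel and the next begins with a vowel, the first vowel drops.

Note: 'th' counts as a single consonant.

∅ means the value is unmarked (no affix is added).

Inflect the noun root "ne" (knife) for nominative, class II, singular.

Attach number singular -sin (after vowel 'e') → nesin.
Attach noun class class II -e → nesine.
Attach case nominative -ze → nesineze.
Vowel deletion: no change.

nesineze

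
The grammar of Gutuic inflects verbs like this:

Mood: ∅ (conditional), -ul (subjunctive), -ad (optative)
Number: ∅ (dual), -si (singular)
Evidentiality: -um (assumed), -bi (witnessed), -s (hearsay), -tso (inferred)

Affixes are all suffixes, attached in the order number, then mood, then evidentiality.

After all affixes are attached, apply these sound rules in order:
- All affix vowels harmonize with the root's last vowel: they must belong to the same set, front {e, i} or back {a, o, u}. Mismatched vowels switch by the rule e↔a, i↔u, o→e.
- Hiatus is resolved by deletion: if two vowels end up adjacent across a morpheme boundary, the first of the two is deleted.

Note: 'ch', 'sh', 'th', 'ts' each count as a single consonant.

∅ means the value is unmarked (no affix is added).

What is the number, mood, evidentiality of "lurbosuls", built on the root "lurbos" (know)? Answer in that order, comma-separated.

Segment: lurbos-ul-s.
number: ∅ → dual.
mood: -ul → subjunctive.
evidentiality: -s → hearsay.

dual, subjunctive, hearsay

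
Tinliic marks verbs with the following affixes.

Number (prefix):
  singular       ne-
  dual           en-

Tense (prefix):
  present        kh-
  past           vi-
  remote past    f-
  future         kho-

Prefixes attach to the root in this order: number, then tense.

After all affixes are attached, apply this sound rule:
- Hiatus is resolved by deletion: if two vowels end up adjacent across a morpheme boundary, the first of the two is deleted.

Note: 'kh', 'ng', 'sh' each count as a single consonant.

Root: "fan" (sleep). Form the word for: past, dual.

venfan

Attach number dual en- → enfan.
Attach tense past vi- → vienfan.
Apply vowel deletion: vienfan → venfan.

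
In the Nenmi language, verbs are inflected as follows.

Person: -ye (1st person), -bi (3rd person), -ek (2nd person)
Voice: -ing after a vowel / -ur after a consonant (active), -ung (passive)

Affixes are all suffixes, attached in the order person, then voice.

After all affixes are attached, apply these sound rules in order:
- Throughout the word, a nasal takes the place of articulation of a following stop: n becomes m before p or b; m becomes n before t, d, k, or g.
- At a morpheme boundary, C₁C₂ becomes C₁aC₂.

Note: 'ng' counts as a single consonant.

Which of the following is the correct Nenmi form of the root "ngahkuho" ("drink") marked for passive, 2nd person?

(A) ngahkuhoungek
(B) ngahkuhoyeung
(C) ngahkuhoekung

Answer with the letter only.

C

Attach person 2nd person -ek → ngahkuhoek.
Attach voice passive -ung → ngahkuhoekung.
Nasal assimilation: no change.
Epenthesis: no change.
So the correct form is ngahkuhoekung, option (C).
(B) ngahkuhoyeung is wrong: it uses 1st person instead of 2nd person for person.
(A) ngahkuhoungek is wrong: it has the affixes in the wrong order.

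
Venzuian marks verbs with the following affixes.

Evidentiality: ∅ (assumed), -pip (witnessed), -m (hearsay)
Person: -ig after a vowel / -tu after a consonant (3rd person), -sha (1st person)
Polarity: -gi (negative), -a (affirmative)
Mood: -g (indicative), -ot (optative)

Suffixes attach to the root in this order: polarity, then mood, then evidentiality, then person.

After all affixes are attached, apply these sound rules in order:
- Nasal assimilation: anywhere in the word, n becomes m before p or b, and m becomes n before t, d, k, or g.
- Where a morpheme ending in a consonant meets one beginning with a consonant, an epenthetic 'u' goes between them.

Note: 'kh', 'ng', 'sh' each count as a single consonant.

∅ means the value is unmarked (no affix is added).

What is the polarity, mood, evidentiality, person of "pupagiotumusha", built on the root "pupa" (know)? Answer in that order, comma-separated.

Segment: pupa-gi-ot-m-sha.
polarity: -gi → negative.
mood: -ot → optative.
evidentiality: -m → hearsay.
person: -sha → 1st person.

negative, optative, hearsay, 1st person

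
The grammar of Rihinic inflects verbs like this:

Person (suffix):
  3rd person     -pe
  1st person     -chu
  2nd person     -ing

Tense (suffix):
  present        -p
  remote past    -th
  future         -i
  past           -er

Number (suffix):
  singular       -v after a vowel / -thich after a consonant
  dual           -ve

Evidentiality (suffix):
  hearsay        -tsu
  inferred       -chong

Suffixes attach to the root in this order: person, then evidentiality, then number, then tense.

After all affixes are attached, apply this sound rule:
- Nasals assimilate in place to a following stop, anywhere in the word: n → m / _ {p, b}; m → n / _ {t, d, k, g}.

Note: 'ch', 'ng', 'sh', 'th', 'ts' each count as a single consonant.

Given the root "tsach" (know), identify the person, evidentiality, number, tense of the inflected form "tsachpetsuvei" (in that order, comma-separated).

Segment: tsach-pe-tsu-ve-i.
person: -pe → 3rd person.
evidentiality: -tsu → hearsay.
number: -ve → dual.
tense: -i → future.

3rd person, hearsay, dual, future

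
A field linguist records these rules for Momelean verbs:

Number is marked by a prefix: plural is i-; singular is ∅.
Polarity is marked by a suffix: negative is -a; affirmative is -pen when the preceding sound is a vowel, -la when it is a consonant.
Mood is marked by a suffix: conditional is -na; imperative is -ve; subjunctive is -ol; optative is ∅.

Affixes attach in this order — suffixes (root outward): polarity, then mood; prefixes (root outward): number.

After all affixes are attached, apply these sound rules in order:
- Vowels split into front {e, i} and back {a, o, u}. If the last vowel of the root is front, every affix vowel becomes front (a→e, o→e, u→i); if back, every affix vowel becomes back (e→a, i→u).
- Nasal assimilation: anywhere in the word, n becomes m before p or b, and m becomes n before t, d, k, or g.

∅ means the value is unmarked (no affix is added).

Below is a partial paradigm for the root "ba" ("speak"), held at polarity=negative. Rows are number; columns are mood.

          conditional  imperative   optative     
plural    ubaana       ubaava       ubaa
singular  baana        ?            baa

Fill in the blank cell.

number = singular: zero marking, form stays ba.
Attach polarity negative -a → baa.
Attach mood imperative -ve → baave.
Apply vowel harmony: baave → baava.
Nasal assimilation: no change.

baava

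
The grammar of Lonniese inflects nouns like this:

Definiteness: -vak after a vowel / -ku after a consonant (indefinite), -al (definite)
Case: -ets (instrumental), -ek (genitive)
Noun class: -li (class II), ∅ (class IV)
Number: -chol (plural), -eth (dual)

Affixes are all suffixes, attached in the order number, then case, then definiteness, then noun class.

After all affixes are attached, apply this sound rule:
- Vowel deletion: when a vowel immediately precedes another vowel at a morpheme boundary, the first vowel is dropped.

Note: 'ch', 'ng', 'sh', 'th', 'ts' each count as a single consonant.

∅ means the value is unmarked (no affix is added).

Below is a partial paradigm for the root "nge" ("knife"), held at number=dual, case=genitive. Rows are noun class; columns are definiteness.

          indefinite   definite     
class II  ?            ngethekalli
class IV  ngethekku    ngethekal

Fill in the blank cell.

Attach number dual -eth → ngeeth.
Attach case genitive -ek → ngeethek.
Attach definiteness indefinite -ku (after consonant 'k') → ngeethekku.
Attach noun class class II -li → ngeethekkuli.
Apply vowel deletion: ngeethekkuli → ngethekkuli.

ngethekkuli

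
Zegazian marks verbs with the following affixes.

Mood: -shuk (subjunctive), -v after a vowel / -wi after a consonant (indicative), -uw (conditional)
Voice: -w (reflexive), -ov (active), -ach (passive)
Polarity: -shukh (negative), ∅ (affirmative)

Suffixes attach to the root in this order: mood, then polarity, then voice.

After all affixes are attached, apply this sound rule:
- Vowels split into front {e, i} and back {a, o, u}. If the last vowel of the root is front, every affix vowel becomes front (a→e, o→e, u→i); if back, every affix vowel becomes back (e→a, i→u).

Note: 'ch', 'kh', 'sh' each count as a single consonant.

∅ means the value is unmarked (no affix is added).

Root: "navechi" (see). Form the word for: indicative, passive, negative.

Attach mood indicative -v (after vowel 'i') → navechiv.
Attach polarity negative -shukh → navechivshukh.
Attach voice passive -ach → navechivshukhach.
Apply vowel harmony: navechivshukhach → navechivshikhech.

navechivshikhech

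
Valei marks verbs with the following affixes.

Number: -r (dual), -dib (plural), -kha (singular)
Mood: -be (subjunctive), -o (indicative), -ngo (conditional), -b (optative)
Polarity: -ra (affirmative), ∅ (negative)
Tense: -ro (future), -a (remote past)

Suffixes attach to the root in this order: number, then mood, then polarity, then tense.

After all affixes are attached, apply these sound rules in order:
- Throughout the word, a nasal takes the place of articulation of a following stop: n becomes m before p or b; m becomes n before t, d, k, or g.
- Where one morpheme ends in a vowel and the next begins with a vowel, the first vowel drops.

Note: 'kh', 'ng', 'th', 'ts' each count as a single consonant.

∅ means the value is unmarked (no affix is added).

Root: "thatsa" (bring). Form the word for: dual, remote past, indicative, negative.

Attach number dual -r → thatsar.
Attach mood indicative -o → thatsaro.
polarity = negative: zero marking, form stays thatsaro.
Attach tense remote past -a → thatsaroa.
Nasal assimilation: no change.
Apply vowel deletion: thatsaroa → thatsara.

thatsara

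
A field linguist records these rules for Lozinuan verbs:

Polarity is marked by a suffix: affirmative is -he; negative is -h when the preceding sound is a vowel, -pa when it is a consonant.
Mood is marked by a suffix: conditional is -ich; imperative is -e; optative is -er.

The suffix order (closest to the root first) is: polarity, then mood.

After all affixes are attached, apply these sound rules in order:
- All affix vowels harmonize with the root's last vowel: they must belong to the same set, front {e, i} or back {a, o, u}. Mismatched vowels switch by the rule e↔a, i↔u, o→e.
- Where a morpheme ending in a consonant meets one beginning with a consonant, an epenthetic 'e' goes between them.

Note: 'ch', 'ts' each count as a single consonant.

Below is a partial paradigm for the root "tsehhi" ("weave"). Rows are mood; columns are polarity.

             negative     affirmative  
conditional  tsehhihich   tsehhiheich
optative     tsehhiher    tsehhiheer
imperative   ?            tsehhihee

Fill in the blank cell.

tsehhihe

Attach polarity negative -h (after vowel 'i') → tsehhih.
Attach mood imperative -e → tsehhihe.
Vowel harmony: no change.
Epenthesis: no change.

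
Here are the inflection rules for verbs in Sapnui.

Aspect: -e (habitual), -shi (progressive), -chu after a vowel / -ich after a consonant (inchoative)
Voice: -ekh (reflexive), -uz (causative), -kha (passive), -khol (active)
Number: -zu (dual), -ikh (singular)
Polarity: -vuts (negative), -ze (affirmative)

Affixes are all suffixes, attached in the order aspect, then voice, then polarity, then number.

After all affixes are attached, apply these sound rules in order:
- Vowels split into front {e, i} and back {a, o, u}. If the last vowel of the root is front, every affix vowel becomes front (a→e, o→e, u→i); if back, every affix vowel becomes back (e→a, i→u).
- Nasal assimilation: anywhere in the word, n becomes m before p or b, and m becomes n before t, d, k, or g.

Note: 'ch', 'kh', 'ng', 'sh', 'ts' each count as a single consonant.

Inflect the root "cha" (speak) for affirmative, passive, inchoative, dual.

chachukhazazu

Attach aspect inchoative -chu (after vowel 'a') → chachu.
Attach voice passive -kha → chachukha.
Attach polarity affirmative -ze → chachukhaze.
Attach number dual -zu → chachukhazezu.
Apply vowel harmony: chachukhazezu → chachukhazazu.
Nasal assimilation: no change.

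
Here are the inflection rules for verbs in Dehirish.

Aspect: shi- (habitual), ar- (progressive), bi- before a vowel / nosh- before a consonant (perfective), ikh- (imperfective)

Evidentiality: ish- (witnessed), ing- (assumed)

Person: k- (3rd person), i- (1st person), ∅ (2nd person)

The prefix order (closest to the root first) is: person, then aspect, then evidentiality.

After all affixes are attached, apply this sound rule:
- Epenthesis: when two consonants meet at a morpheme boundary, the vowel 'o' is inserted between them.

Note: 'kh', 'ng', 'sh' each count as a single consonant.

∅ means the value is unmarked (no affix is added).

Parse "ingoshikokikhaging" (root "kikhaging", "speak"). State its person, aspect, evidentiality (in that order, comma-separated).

Segment: ing-shi-k-kikhaging.
person: k- → 3rd person.
aspect: shi- → habitual.
evidentiality: ing- → assumed.

3rd person, habitual, assumed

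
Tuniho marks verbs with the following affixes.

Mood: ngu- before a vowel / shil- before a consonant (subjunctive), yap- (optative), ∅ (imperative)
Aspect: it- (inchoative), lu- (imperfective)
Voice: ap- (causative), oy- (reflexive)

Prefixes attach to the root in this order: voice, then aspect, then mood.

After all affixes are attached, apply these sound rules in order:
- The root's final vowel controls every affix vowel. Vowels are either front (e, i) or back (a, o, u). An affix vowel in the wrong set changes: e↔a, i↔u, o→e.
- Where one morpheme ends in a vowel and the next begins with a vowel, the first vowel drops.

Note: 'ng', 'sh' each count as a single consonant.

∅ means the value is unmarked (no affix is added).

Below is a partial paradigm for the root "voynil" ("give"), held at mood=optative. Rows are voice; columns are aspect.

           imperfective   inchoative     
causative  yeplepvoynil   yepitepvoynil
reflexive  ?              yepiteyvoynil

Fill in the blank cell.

yepleyvoynil

Attach voice reflexive oy- → oyvoynil.
Attach aspect imperfective lu- → luoyvoynil.
Attach mood optative yap- → yapluoyvoynil.
Apply vowel harmony: yapluoyvoynil → yeplieyvoynil.
Apply vowel deletion: yeplieyvoynil → yepleyvoynil.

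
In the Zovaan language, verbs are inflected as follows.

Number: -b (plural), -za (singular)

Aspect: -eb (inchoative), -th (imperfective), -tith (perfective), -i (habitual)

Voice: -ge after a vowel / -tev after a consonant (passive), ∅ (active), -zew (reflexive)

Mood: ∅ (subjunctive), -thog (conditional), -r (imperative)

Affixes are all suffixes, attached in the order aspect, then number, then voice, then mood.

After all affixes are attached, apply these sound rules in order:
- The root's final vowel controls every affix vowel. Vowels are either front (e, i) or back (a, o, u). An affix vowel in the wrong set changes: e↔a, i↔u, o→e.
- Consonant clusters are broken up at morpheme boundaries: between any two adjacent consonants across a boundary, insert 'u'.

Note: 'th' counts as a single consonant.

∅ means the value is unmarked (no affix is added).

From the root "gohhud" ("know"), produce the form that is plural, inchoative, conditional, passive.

Attach aspect inchoative -eb → gohhudeb.
Attach number plural -b → gohhudebb.
Attach voice passive -tev (after consonant 'b') → gohhudebbtev.
Attach mood conditional -thog → gohhudebbtevthog.
Apply vowel harmony: gohhudebbtevthog → gohhudabbtavthog.
Apply epenthesis: gohhudabbtavthog → gohhudabubutavuthog.

gohhudabubutavuthog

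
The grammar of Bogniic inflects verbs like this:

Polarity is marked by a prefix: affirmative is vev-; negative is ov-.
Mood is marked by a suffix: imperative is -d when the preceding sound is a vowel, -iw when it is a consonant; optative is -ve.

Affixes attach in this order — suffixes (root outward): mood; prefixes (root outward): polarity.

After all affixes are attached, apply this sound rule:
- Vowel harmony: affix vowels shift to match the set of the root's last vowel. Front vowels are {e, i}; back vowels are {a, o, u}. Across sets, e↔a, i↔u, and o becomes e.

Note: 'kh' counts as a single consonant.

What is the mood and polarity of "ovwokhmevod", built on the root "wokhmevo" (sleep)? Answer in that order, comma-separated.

Segment: ov-wokhmevo-d.
mood: -d/iw → imperative.
polarity: ov- → negative.

imperative, negative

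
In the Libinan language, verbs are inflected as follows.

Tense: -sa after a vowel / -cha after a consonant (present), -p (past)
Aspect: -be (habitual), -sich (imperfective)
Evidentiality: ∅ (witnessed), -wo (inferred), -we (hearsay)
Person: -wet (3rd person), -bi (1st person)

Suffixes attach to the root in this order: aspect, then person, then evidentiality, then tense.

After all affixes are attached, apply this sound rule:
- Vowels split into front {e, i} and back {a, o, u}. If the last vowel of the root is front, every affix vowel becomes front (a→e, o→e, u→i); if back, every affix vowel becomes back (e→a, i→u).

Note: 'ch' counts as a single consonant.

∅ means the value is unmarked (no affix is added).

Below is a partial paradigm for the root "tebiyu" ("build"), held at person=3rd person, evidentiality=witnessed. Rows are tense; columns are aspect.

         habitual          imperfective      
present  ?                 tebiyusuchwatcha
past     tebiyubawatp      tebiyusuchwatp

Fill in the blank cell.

Attach aspect habitual -be → tebiyube.
Attach person 3rd person -wet → tebiyubewet.
evidentiality = witnessed: zero marking, form stays tebiyubewet.
Attach tense present -cha (after consonant 't') → tebiyubewetcha.
Apply vowel harmony: tebiyubewetcha → tebiyubawatcha.

tebiyubawatcha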